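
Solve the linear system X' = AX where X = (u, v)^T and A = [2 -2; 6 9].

u(t) = -2C_1e^(5t) - C_2e^(6t), v(t) = 3C_1e^(5t) + 2C_2e^(6t)

Coefficient matrix A = [[2, -2], [6, 9]].
Characteristic polynomial det(A - λI) = λ^2 - 11λ + 30 = 0.
Eigenvalues λ = 5, 6.
For λ=5: (A-λI) row 1 is [-3, -2], so an eigenvector is (-2, 3).
For λ=6: (A-λI) row 1 is [-4, -2], so an eigenvector is (-1, 2).
General solution: C_1e^(5t)(-2,3) + C_2e^(6t)(-1,2).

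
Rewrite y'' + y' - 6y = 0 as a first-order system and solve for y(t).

Let x_1 = y, x_2 = y'. Then x_1' = x_2 and x_2' = 6x_1 - x_2.
A = [[0,1],[6,-1]]; det(A-λI) = λ^2 + λ - 6.
Eigenvalues λ = -3, 2 with eigenvectors (1,-3), (1,2).

y(t) = c_1e^(-3t) + c_2e^(2t)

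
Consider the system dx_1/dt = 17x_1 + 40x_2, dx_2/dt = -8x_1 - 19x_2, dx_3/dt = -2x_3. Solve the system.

Coefficient matrix A = [[17, 40, 0], [-8, -19, 0], [0, 0, -2]].
det(A - λI) = 0 gives eigenvalues λ = -2, -3, 1.
For λ=-2: eigenvector (0,0,1).
For λ=-3: eigenvector (-2,1,0).
For λ=1: eigenvector (5,-2,0).
General solution: C_1e^(-2t)(0,0,1) + C_2e^(-3t)(-2,1,0) + C_3e^(t)(5,-2,0).

x_1(t) = -2C_2e^(-3t) + 5C_3e^(t), x_2(t) = C_2e^(-3t) - 2C_3e^(t), x_3(t) = C_1e^(-2t)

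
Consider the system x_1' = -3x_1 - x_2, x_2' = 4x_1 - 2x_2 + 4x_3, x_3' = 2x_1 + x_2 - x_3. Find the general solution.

Coefficient matrix A = [[-3, -1, 0], [4, -2, 4], [2, 1, -1]].
det(A - λI) = 0 gives eigenvalues λ = -1, -2, -3.
For λ=-1: eigenvector (2,-4,-3).
For λ=-2: eigenvector (-1,1,1).
For λ=-3: eigenvector (-1,0,1).
General solution: c_1e^(-t)(2,-4,-3) + c_2e^(-2t)(-1,1,1) + c_3e^(-3t)(-1,0,1).

x_1(t) = 2c_1e^(-t) - c_2e^(-2t) - c_3e^(-3t), x_2(t) = -4c_1e^(-t) + c_2e^(-2t), x_3(t) = -3c_1e^(-t) + c_2e^(-2t) + c_3e^(-3t)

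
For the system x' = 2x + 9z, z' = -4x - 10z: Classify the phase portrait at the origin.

stable improper node

A = [[2,9],[-4,-10]]; det(A-λI) = λ^2 + 8λ + 16.
repeated λ = -4 with a single eigenvector.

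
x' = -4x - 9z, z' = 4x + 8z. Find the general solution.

x(t) = -3c_1e^(2t) - 3c_2te^(2t) + 2c_2e^(2t), z(t) = 2c_1e^(2t) + 2c_2te^(2t) - c_2e^(2t)

Coefficient matrix A = [[-4, -9], [4, 8]].
Characteristic polynomial det(A - λI) = λ^2 - 4λ + 4 = 0.
Single eigenvalue λ = 2 with algebraic multiplicity 2.
Eigenvector v = (-3,2); generalized eigenvector w with (A-λI)w=v is (2,-1).
General solution: e^(2t)[c_1·v + c_2·(t·v + w)].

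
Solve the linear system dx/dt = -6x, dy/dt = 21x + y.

x(t) = C_2e^(-6t), y(t) = -C_1e^(t) - 3C_2e^(-6t)

Coefficient matrix A = [[-6, 0], [21, 1]].
Characteristic polynomial det(A - λI) = λ^2 + 5λ - 6 = 0.
Eigenvalues λ = 1, -6.
For λ=1: (A-λI) row 1 is [-7, 0], so an eigenvector is (0, -1).
For λ=-6: (A-λI) row 2 is [21, 7], so an eigenvector is (1, -3).
General solution: C_1e^(t)(0,-1) + C_2e^(-6t)(1,-3).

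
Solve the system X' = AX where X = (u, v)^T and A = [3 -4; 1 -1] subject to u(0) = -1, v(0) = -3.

Coefficient matrix A = [[3, -4], [1, -1]].
Characteristic polynomial det(A - λI) = λ^2 - 2λ + 1 = 0.
Single eigenvalue λ = 1 with algebraic multiplicity 2.
Eigenvector v = (2,1); generalized eigenvector w with (A-λI)w=v is (1,0).
General solution: e^(t)[K_1·v + K_2·(t·v + w)].
Applying u(0)=-1, v(0)=-3 gives K_1=-3, K_2=5.

u(t) = 10te^(t) - e^(t), v(t) = 5te^(t) - 3e^(t)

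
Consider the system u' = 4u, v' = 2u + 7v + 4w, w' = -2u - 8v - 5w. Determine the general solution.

u(t) = K_1e^(4t), v(t) = 2K_1e^(4t) - K_2e^(-t) + K_3e^(3t), w(t) = -2K_1e^(4t) + 2K_2e^(-t) - K_3e^(3t)

Coefficient matrix A = [[4, 0, 0], [2, 7, 4], [-2, -8, -5]].
det(A - λI) = 0 gives eigenvalues λ = 4, -1, 3.
For λ=4: eigenvector (1,2,-2).
For λ=-1: eigenvector (0,-1,2).
For λ=3: eigenvector (0,1,-1).
General solution: K_1e^(4t)(1,2,-2) + K_2e^(-t)(0,-1,2) + K_3e^(3t)(0,1,-1).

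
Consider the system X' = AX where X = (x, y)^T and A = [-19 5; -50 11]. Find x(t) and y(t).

x(t) = -C_1e^(-4t)sin(5t) + C_2e^(-4t)cos(5t), y(t) = -3C_1e^(-4t)sin(5t) - C_1e^(-4t)cos(5t) - C_2e^(-4t)sin(5t) + 3C_2e^(-4t)cos(5t)

Coefficient matrix A = [[-19, 5], [-50, 11]].
Characteristic polynomial det(A - λI) = λ^2 + 8λ + 41 = 0.
Eigenvalues λ = -4 ± 5i (complex conjugate pair).
For λ=-4+5i: an eigenvector is (0,-1) - i(-1,-3) = (0 + i, -1 + 3i).
A real fundamental pair from Re and Im of e^((-4+5i)t)v: X_1 = e^(-4t)(cos(5t)·(0,-1) + sin(5t)·(-1,-3)), X_2 = e^(-4t)(sin(5t)·(0,-1) - cos(5t)·(-1,-3)).
General solution: C_1X_1 + C_2X_2.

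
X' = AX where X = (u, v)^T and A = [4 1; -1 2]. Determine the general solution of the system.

u(t) = K_1e^(3t) + K_2te^(3t) + K_2e^(3t), v(t) = -K_1e^(3t) - K_2te^(3t)

Coefficient matrix A = [[4, 1], [-1, 2]].
Characteristic polynomial det(A - λI) = λ^2 - 6λ + 9 = 0.
Single eigenvalue λ = 3 with algebraic multiplicity 2.
Eigenvector v = (1,-1); generalized eigenvector w with (A-λI)w=v is (1,0).
General solution: e^(3t)[K_1·v + K_2·(t·v + w)].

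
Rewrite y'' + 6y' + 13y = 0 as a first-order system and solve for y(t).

y(t) = K_1e^(-3t)cos(2t) + K_2e^(-3t)sin(2t)

Let x_1 = y, x_2 = y'. Then x_1' = x_2 and x_2' = -13x_1 - 6x_2.
A = [[0,1],[-13,-6]]; det(A-λI) = λ^2 + 6λ + 13.
Eigenvalues λ = -3 ± 2i.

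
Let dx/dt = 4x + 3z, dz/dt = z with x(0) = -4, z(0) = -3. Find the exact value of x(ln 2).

A = [[4,3],[0,1]]; eigenvalues λ = 4, 1.
Eigenvectors: (1,0) for λ=4, (1,-1) for λ=1.
From the initial condition, c_1 = -7, c_2 = 3.
x(ln 2) = (-7)(2^4)(1) + (3)(2^1)(1) = -106.

-106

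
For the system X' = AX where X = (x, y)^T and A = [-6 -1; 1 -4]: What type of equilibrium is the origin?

A = [[-6,-1],[1,-4]]; det(A-λI) = λ^2 + 10λ + 25.
repeated λ = -5 with a single eigenvector.

stable improper node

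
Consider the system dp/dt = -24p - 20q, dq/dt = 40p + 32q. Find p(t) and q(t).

p(t) = K_1e^(4t)sin(4t) + 2K_1e^(4t)cos(4t) + 2K_2e^(4t)sin(4t) - K_2e^(4t)cos(4t), q(t) = -K_1e^(4t)sin(4t) - 3K_1e^(4t)cos(4t) - 3K_2e^(4t)sin(4t) + K_2e^(4t)cos(4t)

Coefficient matrix A = [[-24, -20], [40, 32]].
Characteristic polynomial det(A - λI) = λ^2 - 8λ + 32 = 0.
Eigenvalues λ = 4 ± 4i (complex conjugate pair).
For λ=4+4i: an eigenvector is (2,-3) - i(1,-1) = (2 - i, -3 + i).
A real fundamental pair from Re and Im of e^((4+4i)t)v: X_1 = e^(4t)(cos(4t)·(2,-3) + sin(4t)·(1,-1)), X_2 = e^(4t)(sin(4t)·(2,-3) - cos(4t)·(1,-1)).
General solution: K_1X_1 + K_2X_2.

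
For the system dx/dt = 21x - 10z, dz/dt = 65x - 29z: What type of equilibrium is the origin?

stable spiral

A = [[21,-10],[65,-29]]; det(A-λI) = λ^2 + 8λ + 41.
λ = -4 ± 5i: negative real part.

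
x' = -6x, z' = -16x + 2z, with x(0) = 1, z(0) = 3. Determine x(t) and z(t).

Coefficient matrix A = [[-6, 0], [-16, 2]].
Characteristic polynomial det(A - λI) = λ^2 + 4λ - 12 = 0.
Eigenvalues λ = 2, -6.
For λ=2: (A-λI) row 1 is [-8, 0], so an eigenvector is (0, 1).
For λ=-6: (A-λI) row 2 is [-16, 8], so an eigenvector is (1, 2).
General solution: C_1e^(2t)(0,1) + C_2e^(-6t)(1,2).
Applying x(0)=1, z(0)=3 gives C_1=1, C_2=1.

x(t) = e^(-6t), z(t) = e^(2t) + 2e^(-6t)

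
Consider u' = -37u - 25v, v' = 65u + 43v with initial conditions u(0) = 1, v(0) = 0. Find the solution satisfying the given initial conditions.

u(t) = -8e^(3t)sin(5t) + e^(3t)cos(5t), v(t) = 13e^(3t)sin(5t)

Coefficient matrix A = [[-37, -25], [65, 43]].
Characteristic polynomial det(A - λI) = λ^2 - 6λ + 34 = 0.
Eigenvalues λ = 3 ± 5i (complex conjugate pair).
For λ=3+5i: an eigenvector is (-2,3) - i(1,-2) = (-2 - i, 3 + 2i).
A real fundamental pair from Re and Im of e^((3+5i)t)v: X_1 = e^(3t)(cos(5t)·(-2,3) + sin(5t)·(1,-2)), X_2 = e^(3t)(sin(5t)·(-2,3) - cos(5t)·(1,-2)).
General solution: K_1X_1 + K_2X_2.
Applying u(0)=1, v(0)=0 gives K_1=-2, K_2=3.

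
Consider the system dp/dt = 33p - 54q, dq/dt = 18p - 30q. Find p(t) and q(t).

Coefficient matrix A = [[33, -54], [18, -30]].
Characteristic polynomial det(A - λI) = λ^2 - 3λ - 18 = 0.
Eigenvalues λ = -3, 6.
For λ=-3: (A-λI) row 1 is [36, -54], so an eigenvector is (-3, -2).
For λ=6: (A-λI) row 1 is [27, -54], so an eigenvector is (-2, -1).
General solution: K_1e^(-3t)(-3,-2) + K_2e^(6t)(-2,-1).

p(t) = -3K_1e^(-3t) - 2K_2e^(6t), q(t) = -2K_1e^(-3t) - K_2e^(6t)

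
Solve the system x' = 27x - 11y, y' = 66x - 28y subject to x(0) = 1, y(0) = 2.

x(t) = e^(5t), y(t) = 2e^(5t)

Coefficient matrix A = [[27, -11], [66, -28]].
Characteristic polynomial det(A - λI) = λ^2 + λ - 30 = 0.
Eigenvalues λ = 5, -6.
For λ=5: (A-λI) row 1 is [22, -11], so an eigenvector is (-1, -2).
For λ=-6: (A-λI) row 1 is [33, -11], so an eigenvector is (-1, -3).
General solution: c_1e^(5t)(-1,-2) + c_2e^(-6t)(-1,-3).
Applying x(0)=1, y(0)=2 gives c_1=-1, c_2=0.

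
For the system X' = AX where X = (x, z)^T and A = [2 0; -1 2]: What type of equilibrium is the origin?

A = [[2,0],[-1,2]]; det(A-λI) = λ^2 - 4λ + 4.
repeated λ = 2 with a single eigenvector.

unstable improper node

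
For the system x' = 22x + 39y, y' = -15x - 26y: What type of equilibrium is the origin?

A = [[22,39],[-15,-26]]; det(A-λI) = λ^2 + 4λ + 13.
λ = -2 ± 3i: negative real part.

stable spiral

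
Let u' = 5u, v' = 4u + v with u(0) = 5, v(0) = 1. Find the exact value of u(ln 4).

5120

A = [[5,0],[4,1]]; eigenvalues λ = 1, 5.
Eigenvectors: (0,-1) for λ=1, (1,1) for λ=5.
From the initial condition, c_1 = 4, c_2 = 5.
u(ln 4) = (4)(4^1)(0) + (5)(4^5)(1) = 5120.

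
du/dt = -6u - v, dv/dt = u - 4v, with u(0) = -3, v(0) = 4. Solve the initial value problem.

u(t) = -te^(-5t) - 3e^(-5t), v(t) = te^(-5t) + 4e^(-5t)

Coefficient matrix A = [[-6, -1], [1, -4]].
Characteristic polynomial det(A - λI) = λ^2 + 10λ + 25 = 0.
Single eigenvalue λ = -5 with algebraic multiplicity 2.
Eigenvector v = (1,-1); generalized eigenvector w with (A-λI)w=v is (-1,0).
General solution: e^(-5t)[c_1·v + c_2·(t·v + w)].
Applying u(0)=-3, v(0)=4 gives c_1=-4, c_2=-1.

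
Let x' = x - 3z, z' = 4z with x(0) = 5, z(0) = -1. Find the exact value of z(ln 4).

-256

A = [[1,-3],[0,4]]; eigenvalues λ = 4, 1.
Eigenvectors: (-1,1) for λ=4, (-1,0) for λ=1.
From the initial condition, c_1 = -1, c_2 = -4.
z(ln 4) = (-1)(4^4)(1) + (-4)(4^1)(0) = -256.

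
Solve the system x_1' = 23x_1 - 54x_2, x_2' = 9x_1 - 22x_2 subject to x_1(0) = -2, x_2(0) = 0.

x_1(t) = -6e^(5t) + 4e^(-4t), x_2(t) = -2e^(5t) + 2e^(-4t)

Coefficient matrix A = [[23, -54], [9, -22]].
Characteristic polynomial det(A - λI) = λ^2 - λ - 20 = 0.
Eigenvalues λ = -4, 5.
For λ=-4: (A-λI) row 1 is [27, -54], so an eigenvector is (-2, -1).
For λ=5: (A-λI) row 1 is [18, -54], so an eigenvector is (3, 1).
General solution: K_1e^(-4t)(-2,-1) + K_2e^(5t)(3,1).
Applying x_1(0)=-2, x_2(0)=0 gives K_1=-2, K_2=-2.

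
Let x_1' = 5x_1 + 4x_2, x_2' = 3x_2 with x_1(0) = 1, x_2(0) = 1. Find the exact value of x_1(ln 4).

A = [[5,4],[0,3]]; eigenvalues λ = 5, 3.
Eigenvectors: (-1,0) for λ=5, (2,-1) for λ=3.
From the initial condition, c_1 = -3, c_2 = -1.
x_1(ln 4) = (-3)(4^5)(-1) + (-1)(4^3)(2) = 2944.

2944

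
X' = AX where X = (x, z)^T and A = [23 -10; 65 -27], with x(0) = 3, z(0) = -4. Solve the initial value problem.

Coefficient matrix A = [[23, -10], [65, -27]].
Characteristic polynomial det(A - λI) = λ^2 + 4λ + 29 = 0.
Eigenvalues λ = -2 ± 5i (complex conjugate pair).
For λ=-2+5i: an eigenvector is (1,3) - i(-1,-2) = (1 + i, 3 + 2i).
A real fundamental pair from Re and Im of e^((-2+5i)t)v: X_1 = e^(-2t)(cos(5t)·(1,3) + sin(5t)·(-1,-2)), X_2 = e^(-2t)(sin(5t)·(1,3) - cos(5t)·(-1,-2)).
General solution: c_1X_1 + c_2X_2.
Applying x(0)=3, z(0)=-4 gives c_1=-10, c_2=13.

x(t) = 23e^(-2t)sin(5t) + 3e^(-2t)cos(5t), z(t) = 59e^(-2t)sin(5t) - 4e^(-2t)cos(5t)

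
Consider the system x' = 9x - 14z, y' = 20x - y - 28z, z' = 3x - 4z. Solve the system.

x(t) = 7c_1e^(3t) + 2c_3e^(2t), y(t) = 14c_1e^(3t) + c_2e^(-t) + 4c_3e^(2t), z(t) = 3c_1e^(3t) + c_3e^(2t)

Coefficient matrix A = [[9, 0, -14], [20, -1, -28], [3, 0, -4]].
det(A - λI) = 0 gives eigenvalues λ = 3, -1, 2.
For λ=3: eigenvector (7,14,3).
For λ=-1: eigenvector (0,1,0).
For λ=2: eigenvector (2,4,1).
General solution: c_1e^(3t)(7,14,3) + c_2e^(-t)(0,1,0) + c_3e^(2t)(2,4,1).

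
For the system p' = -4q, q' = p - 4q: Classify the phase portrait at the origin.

A = [[0,-4],[1,-4]]; det(A-λI) = λ^2 + 4λ + 4.
repeated λ = -2 with a single eigenvector.

stable improper node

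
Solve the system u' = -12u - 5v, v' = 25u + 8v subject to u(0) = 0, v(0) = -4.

Coefficient matrix A = [[-12, -5], [25, 8]].
Characteristic polynomial det(A - λI) = λ^2 + 4λ + 29 = 0.
Eigenvalues λ = -2 ± 5i (complex conjugate pair).
For λ=-2+5i: an eigenvector is (1,-2) - i(0,1) = (1, -2 - i).
A real fundamental pair from Re and Im of e^((-2+5i)t)v: X_1 = e^(-2t)(cos(5t)·(1,-2) + sin(5t)·(0,1)), X_2 = e^(-2t)(sin(5t)·(1,-2) - cos(5t)·(0,1)).
General solution: c_1X_1 + c_2X_2.
Applying u(0)=0, v(0)=-4 gives c_1=0, c_2=4.

u(t) = 4e^(-2t)sin(5t), v(t) = -8e^(-2t)sin(5t) - 4e^(-2t)cos(5t)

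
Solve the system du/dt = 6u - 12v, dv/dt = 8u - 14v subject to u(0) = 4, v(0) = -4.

Coefficient matrix A = [[6, -12], [8, -14]].
Characteristic polynomial det(A - λI) = λ^2 + 8λ + 12 = 0.
Eigenvalues λ = -2, -6.
For λ=-2: (A-λI) row 1 is [8, -12], so an eigenvector is (3, 2).
For λ=-6: (A-λI) row 1 is [12, -12], so an eigenvector is (-1, -1).
General solution: K_1e^(-2t)(3,2) + K_2e^(-6t)(-1,-1).
Applying u(0)=4, v(0)=-4 gives K_1=8, K_2=20.

u(t) = 24e^(-2t) - 20e^(-6t), v(t) = 16e^(-2t) - 20e^(-6t)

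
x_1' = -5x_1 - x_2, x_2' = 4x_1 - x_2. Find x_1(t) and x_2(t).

x_1(t) = K_1e^(-3t) + K_2te^(-3t) - 2K_2e^(-3t), x_2(t) = -2K_1e^(-3t) - 2K_2te^(-3t) + 3K_2e^(-3t)

Coefficient matrix A = [[-5, -1], [4, -1]].
Characteristic polynomial det(A - λI) = λ^2 + 6λ + 9 = 0.
Single eigenvalue λ = -3 with algebraic multiplicity 2.
Eigenvector v = (1,-2); generalized eigenvector w with (A-λI)w=v is (-2,3).
General solution: e^(-3t)[K_1·v + K_2·(t·v + w)].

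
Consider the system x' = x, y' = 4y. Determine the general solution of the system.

x(t) = -c_2e^(t), y(t) = c_1e^(4t)

Coefficient matrix A = [[1, 0], [0, 4]].
Characteristic polynomial det(A - λI) = λ^2 - 5λ + 4 = 0.
Eigenvalues λ = 4, 1.
For λ=4: (A-λI) row 1 is [-3, 0], so an eigenvector is (0, 1).
For λ=1: (A-λI) row 2 is [0, 3], so an eigenvector is (-1, 0).
General solution: c_1e^(4t)(0,1) + c_2e^(t)(-1,0).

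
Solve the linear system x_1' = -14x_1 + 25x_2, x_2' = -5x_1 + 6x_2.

x_1(t) = 2c_1e^(-4t)sin(5t) - c_1e^(-4t)cos(5t) - c_2e^(-4t)sin(5t) - 2c_2e^(-4t)cos(5t), x_2(t) = c_1e^(-4t)sin(5t) - c_2e^(-4t)cos(5t)

Coefficient matrix A = [[-14, 25], [-5, 6]].
Characteristic polynomial det(A - λI) = λ^2 + 8λ + 41 = 0.
Eigenvalues λ = -4 ± 5i (complex conjugate pair).
For λ=-4+5i: an eigenvector is (-1,0) - i(2,1) = (-1 - 2i, 0 - i).
A real fundamental pair from Re and Im of e^((-4+5i)t)v: X_1 = e^(-4t)(cos(5t)·(-1,0) + sin(5t)·(2,1)), X_2 = e^(-4t)(sin(5t)·(-1,0) - cos(5t)·(2,1)).
General solution: c_1X_1 + c_2X_2.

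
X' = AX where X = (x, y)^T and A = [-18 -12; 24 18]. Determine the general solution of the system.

x(t) = C_1e^(-6t) - C_2e^(6t), y(t) = -C_1e^(-6t) + 2C_2e^(6t)

Coefficient matrix A = [[-18, -12], [24, 18]].
Characteristic polynomial det(A - λI) = λ^2 - 36 = 0.
Eigenvalues λ = -6, 6.
For λ=-6: (A-λI) row 1 is [-12, -12], so an eigenvector is (1, -1).
For λ=6: (A-λI) row 1 is [-24, -12], so an eigenvector is (-1, 2).
General solution: C_1e^(-6t)(1,-1) + C_2e^(6t)(-1,2).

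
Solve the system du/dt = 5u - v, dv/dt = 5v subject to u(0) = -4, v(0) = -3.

u(t) = 3te^(5t) - 4e^(5t), v(t) = -3e^(5t)

Coefficient matrix A = [[5, -1], [0, 5]].
Characteristic polynomial det(A - λI) = λ^2 - 10λ + 25 = 0.
Single eigenvalue λ = 5 with algebraic multiplicity 2.
Eigenvector v = (-1,0); generalized eigenvector w with (A-λI)w=v is (3,1).
General solution: e^(5t)[c_1·v + c_2·(t·v + w)].
Applying u(0)=-4, v(0)=-3 gives c_1=-5, c_2=-3.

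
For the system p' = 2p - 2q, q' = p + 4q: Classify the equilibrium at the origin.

unstable spiral

A = [[2,-2],[1,4]]; det(A-λI) = λ^2 - 6λ + 10.
λ = 3 ± i: positive real part.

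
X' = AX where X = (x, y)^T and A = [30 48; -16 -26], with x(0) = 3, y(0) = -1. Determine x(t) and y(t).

Coefficient matrix A = [[30, 48], [-16, -26]].
Characteristic polynomial det(A - λI) = λ^2 - 4λ - 12 = 0.
Eigenvalues λ = -2, 6.
For λ=-2: (A-λI) row 1 is [32, 48], so an eigenvector is (-3, 2).
For λ=6: (A-λI) row 1 is [24, 48], so an eigenvector is (-2, 1).
General solution: C_1e^(-2t)(-3,2) + C_2e^(6t)(-2,1).
Applying x(0)=3, y(0)=-1 gives C_1=1, C_2=-3.

x(t) = 6e^(6t) - 3e^(-2t), y(t) = -3e^(6t) + 2e^(-2t)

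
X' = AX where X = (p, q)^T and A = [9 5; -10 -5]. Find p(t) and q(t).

Coefficient matrix A = [[9, 5], [-10, -5]].
Characteristic polynomial det(A - λI) = λ^2 - 4λ + 5 = 0.
Eigenvalues λ = 2 ± i (complex conjugate pair).
For λ=2+i: an eigenvector is (-2,3) - i(1,-1) = (-2 - i, 3 + i).
A real fundamental pair from Re and Im of e^((2+i)t)v: X_1 = e^(2t)(cos(t)·(-2,3) + sin(t)·(1,-1)), X_2 = e^(2t)(sin(t)·(-2,3) - cos(t)·(1,-1)).
General solution: C_1X_1 + C_2X_2.

p(t) = C_1e^(2t)sin(t) - 2C_1e^(2t)cos(t) - 2C_2e^(2t)sin(t) - C_2e^(2t)cos(t), q(t) = -C_1e^(2t)sin(t) + 3C_1e^(2t)cos(t) + 3C_2e^(2t)sin(t) + C_2e^(2t)cos(t)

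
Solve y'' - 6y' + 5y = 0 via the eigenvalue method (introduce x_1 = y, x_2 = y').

y(t) = C_1e^(t) + C_2e^(5t)

Let x_1 = y, x_2 = y'. Then x_1' = x_2 and x_2' = -5x_1 + 6x_2.
A = [[0,1],[-5,6]]; det(A-λI) = λ^2 - 6λ + 5.
Eigenvalues λ = 1, 5 with eigenvectors (1,1), (1,5).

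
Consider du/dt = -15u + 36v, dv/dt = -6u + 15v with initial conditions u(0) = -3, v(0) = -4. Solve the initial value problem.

Coefficient matrix A = [[-15, 36], [-6, 15]].
Characteristic polynomial det(A - λI) = λ^2 - 9 = 0.
Eigenvalues λ = 3, -3.
For λ=3: (A-λI) row 1 is [-18, 36], so an eigenvector is (2, 1).
For λ=-3: (A-λI) row 1 is [-12, 36], so an eigenvector is (-3, -1).
General solution: c_1e^(3t)(2,1) + c_2e^(-3t)(-3,-1).
Applying u(0)=-3, v(0)=-4 gives c_1=-9, c_2=-5.

u(t) = -18e^(3t) + 15e^(-3t), v(t) = -9e^(3t) + 5e^(-3t)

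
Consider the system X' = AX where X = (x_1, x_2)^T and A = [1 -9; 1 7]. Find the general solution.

x_1(t) = 3K_1e^(4t) + 3K_2te^(4t) + 2K_2e^(4t), x_2(t) = -K_1e^(4t) - K_2te^(4t) - K_2e^(4t)

Coefficient matrix A = [[1, -9], [1, 7]].
Characteristic polynomial det(A - λI) = λ^2 - 8λ + 16 = 0.
Single eigenvalue λ = 4 with algebraic multiplicity 2.
Eigenvector v = (3,-1); generalized eigenvector w with (A-λI)w=v is (2,-1).
General solution: e^(4t)[K_1·v + K_2·(t·v + w)].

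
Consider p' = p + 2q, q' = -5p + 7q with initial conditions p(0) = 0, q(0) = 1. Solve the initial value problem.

Coefficient matrix A = [[1, 2], [-5, 7]].
Characteristic polynomial det(A - λI) = λ^2 - 8λ + 17 = 0.
Eigenvalues λ = 4 ± i (complex conjugate pair).
For λ=4+i: an eigenvector is (1,2) - i(1,1) = (1 - i, 2 - i).
A real fundamental pair from Re and Im of e^((4+i)t)v: X_1 = e^(4t)(cos(t)·(1,2) + sin(t)·(1,1)), X_2 = e^(4t)(sin(t)·(1,2) - cos(t)·(1,1)).
General solution: K_1X_1 + K_2X_2.
Applying p(0)=0, q(0)=1 gives K_1=1, K_2=1.

p(t) = 2e^(4t)sin(t), q(t) = 3e^(4t)sin(t) + e^(4t)cos(t)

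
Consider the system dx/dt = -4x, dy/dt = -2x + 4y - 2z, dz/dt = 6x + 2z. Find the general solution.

x(t) = -C_2e^(-4t), y(t) = C_1e^(2t) + C_3e^(4t), z(t) = C_1e^(2t) + C_2e^(-4t)

Coefficient matrix A = [[-4, 0, 0], [-2, 4, -2], [6, 0, 2]].
det(A - λI) = 0 gives eigenvalues λ = 2, -4, 4.
For λ=2: eigenvector (0,1,1).
For λ=-4: eigenvector (-1,0,1).
For λ=4: eigenvector (0,1,0).
General solution: C_1e^(2t)(0,1,1) + C_2e^(-4t)(-1,0,1) + C_3e^(4t)(0,1,0).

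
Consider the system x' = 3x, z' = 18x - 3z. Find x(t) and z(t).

Coefficient matrix A = [[3, 0], [18, -3]].
Characteristic polynomial det(A - λI) = λ^2 - 9 = 0.
Eigenvalues λ = -3, 3.
For λ=-3: (A-λI) row 1 is [6, 0], so an eigenvector is (0, -1).
For λ=3: (A-λI) row 2 is [18, -6], so an eigenvector is (1, 3).
General solution: c_1e^(-3t)(0,-1) + c_2e^(3t)(1,3).

x(t) = c_2e^(3t), z(t) = -c_1e^(-3t) + 3c_2e^(3t)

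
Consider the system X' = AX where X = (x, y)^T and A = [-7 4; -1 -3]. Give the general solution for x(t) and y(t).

x(t) = 2K_1e^(-5t) + 2K_2te^(-5t) - K_2e^(-5t), y(t) = K_1e^(-5t) + K_2te^(-5t)

Coefficient matrix A = [[-7, 4], [-1, -3]].
Characteristic polynomial det(A - λI) = λ^2 + 10λ + 25 = 0.
Single eigenvalue λ = -5 with algebraic multiplicity 2.
Eigenvector v = (2,1); generalized eigenvector w with (A-λI)w=v is (-1,0).
General solution: e^(-5t)[K_1·v + K_2·(t·v + w)].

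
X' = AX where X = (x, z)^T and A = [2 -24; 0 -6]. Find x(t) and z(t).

x(t) = -3C_1e^(-6t) - C_2e^(2t), z(t) = -C_1e^(-6t)

Coefficient matrix A = [[2, -24], [0, -6]].
Characteristic polynomial det(A - λI) = λ^2 + 4λ - 12 = 0.
Eigenvalues λ = -6, 2.
For λ=-6: (A-λI) row 1 is [8, -24], so an eigenvector is (-3, -1).
For λ=2: (A-λI) row 1 is [0, -24], so an eigenvector is (-1, 0).
General solution: C_1e^(-6t)(-3,-1) + C_2e^(2t)(-1,0).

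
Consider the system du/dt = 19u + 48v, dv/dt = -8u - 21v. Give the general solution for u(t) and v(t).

Coefficient matrix A = [[19, 48], [-8, -21]].
Characteristic polynomial det(A - λI) = λ^2 + 2λ - 15 = 0.
Eigenvalues λ = -5, 3.
For λ=-5: (A-λI) row 1 is [24, 48], so an eigenvector is (-2, 1).
For λ=3: (A-λI) row 1 is [16, 48], so an eigenvector is (3, -1).
General solution: K_1e^(-5t)(-2,1) + K_2e^(3t)(3,-1).

u(t) = -2K_1e^(-5t) + 3K_2e^(3t), v(t) = K_1e^(-5t) - K_2e^(3t)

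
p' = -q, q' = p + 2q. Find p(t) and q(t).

Coefficient matrix A = [[0, -1], [1, 2]].
Characteristic polynomial det(A - λI) = λ^2 - 2λ + 1 = 0.
Single eigenvalue λ = 1 with algebraic multiplicity 2.
Eigenvector v = (1,-1); generalized eigenvector w with (A-λI)w=v is (0,-1).
General solution: e^(t)[K_1·v + K_2·(t·v + w)].

p(t) = K_1e^(t) + K_2te^(t), q(t) = -K_1e^(t) - K_2te^(t) - K_2e^(t)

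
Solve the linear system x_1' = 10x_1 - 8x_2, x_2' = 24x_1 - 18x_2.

x_1(t) = -K_1e^(-6t) + 2K_2e^(-2t), x_2(t) = -2K_1e^(-6t) + 3K_2e^(-2t)

Coefficient matrix A = [[10, -8], [24, -18]].
Characteristic polynomial det(A - λI) = λ^2 + 8λ + 12 = 0.
Eigenvalues λ = -6, -2.
For λ=-6: (A-λI) row 1 is [16, -8], so an eigenvector is (-1, -2).
For λ=-2: (A-λI) row 1 is [12, -8], so an eigenvector is (2, 3).
General solution: K_1e^(-6t)(-1,-2) + K_2e^(-2t)(2,3).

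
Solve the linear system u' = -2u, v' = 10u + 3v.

Coefficient matrix A = [[-2, 0], [10, 3]].
Characteristic polynomial det(A - λI) = λ^2 - λ - 6 = 0.
Eigenvalues λ = 3, -2.
For λ=3: (A-λI) row 1 is [-5, 0], so an eigenvector is (0, -1).
For λ=-2: (A-λI) row 2 is [10, 5], so an eigenvector is (1, -2).
General solution: C_1e^(3t)(0,-1) + C_2e^(-2t)(1,-2).

u(t) = C_2e^(-2t), v(t) = -C_1e^(3t) - 2C_2e^(-2t)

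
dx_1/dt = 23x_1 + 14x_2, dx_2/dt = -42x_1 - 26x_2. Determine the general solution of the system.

Coefficient matrix A = [[23, 14], [-42, -26]].
Characteristic polynomial det(A - λI) = λ^2 + 3λ - 10 = 0.
Eigenvalues λ = -5, 2.
For λ=-5: (A-λI) row 1 is [28, 14], so an eigenvector is (-1, 2).
For λ=2: (A-λI) row 1 is [21, 14], so an eigenvector is (-2, 3).
General solution: c_1e^(-5t)(-1,2) + c_2e^(2t)(-2,3).

x_1(t) = -c_1e^(-5t) - 2c_2e^(2t), x_2(t) = 2c_1e^(-5t) + 3c_2e^(2t)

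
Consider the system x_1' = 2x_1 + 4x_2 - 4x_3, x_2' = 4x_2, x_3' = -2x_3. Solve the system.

Coefficient matrix A = [[2, 4, -4], [0, 4, 0], [0, 0, -2]].
det(A - λI) = 0 gives eigenvalues λ = 2, 4, -2.
For λ=2: eigenvector (1,0,0).
For λ=4: eigenvector (2,1,0).
For λ=-2: eigenvector (1,0,1).
General solution: C_1e^(2t)(1,0,0) + C_2e^(4t)(2,1,0) + C_3e^(-2t)(1,0,1).

x_1(t) = C_1e^(2t) + 2C_2e^(4t) + C_3e^(-2t), x_2(t) = C_2e^(4t), x_3(t) = C_3e^(-2t)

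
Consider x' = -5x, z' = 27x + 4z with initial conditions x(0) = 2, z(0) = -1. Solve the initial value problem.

Coefficient matrix A = [[-5, 0], [27, 4]].
Characteristic polynomial det(A - λI) = λ^2 + λ - 20 = 0.
Eigenvalues λ = 4, -5.
For λ=4: (A-λI) row 1 is [-9, 0], so an eigenvector is (0, -1).
For λ=-5: (A-λI) row 2 is [27, 9], so an eigenvector is (-1, 3).
General solution: C_1e^(4t)(0,-1) + C_2e^(-5t)(-1,3).
Applying x(0)=2, z(0)=-1 gives C_1=-5, C_2=-2.

x(t) = 2e^(-5t), z(t) = 5e^(4t) - 6e^(-5t)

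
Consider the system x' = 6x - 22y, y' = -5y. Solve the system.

x(t) = -c_1e^(6t) - 2c_2e^(-5t), y(t) = -c_2e^(-5t)

Coefficient matrix A = [[6, -22], [0, -5]].
Characteristic polynomial det(A - λI) = λ^2 - λ - 30 = 0.
Eigenvalues λ = 6, -5.
For λ=6: (A-λI) row 1 is [0, -22], so an eigenvector is (-1, 0).
For λ=-5: (A-λI) row 1 is [11, -22], so an eigenvector is (-2, -1).
General solution: c_1e^(6t)(-1,0) + c_2e^(-5t)(-2,-1).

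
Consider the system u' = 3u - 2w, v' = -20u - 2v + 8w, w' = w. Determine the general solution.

Coefficient matrix A = [[3, 0, -2], [-20, -2, 8], [0, 0, 1]].
det(A - λI) = 0 gives eigenvalues λ = 3, 1, -2.
For λ=3: eigenvector (1,-4,0).
For λ=1: eigenvector (1,-4,1).
For λ=-2: eigenvector (0,1,0).
General solution: c_1e^(3t)(1,-4,0) + c_2e^(t)(1,-4,1) + c_3e^(-2t)(0,1,0).

u(t) = c_1e^(3t) + c_2e^(t), v(t) = -4c_1e^(3t) - 4c_2e^(t) + c_3e^(-2t), w(t) = c_2e^(t)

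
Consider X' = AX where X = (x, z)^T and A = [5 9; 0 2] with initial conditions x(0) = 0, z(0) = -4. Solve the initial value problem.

Coefficient matrix A = [[5, 9], [0, 2]].
Characteristic polynomial det(A - λI) = λ^2 - 7λ + 10 = 0.
Eigenvalues λ = 5, 2.
For λ=5: (A-λI) row 1 is [0, 9], so an eigenvector is (1, 0).
For λ=2: (A-λI) row 1 is [3, 9], so an eigenvector is (-3, 1).
General solution: K_1e^(5t)(1,0) + K_2e^(2t)(-3,1).
Applying x(0)=0, z(0)=-4 gives K_1=-12, K_2=-4.

x(t) = -12e^(5t) + 12e^(2t), z(t) = -4e^(2t)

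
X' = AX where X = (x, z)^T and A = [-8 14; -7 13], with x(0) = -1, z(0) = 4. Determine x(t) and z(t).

x(t) = 9e^(6t) - 10e^(-t), z(t) = 9e^(6t) - 5e^(-t)

Coefficient matrix A = [[-8, 14], [-7, 13]].
Characteristic polynomial det(A - λI) = λ^2 - 5λ - 6 = 0.
Eigenvalues λ = -1, 6.
For λ=-1: (A-λI) row 1 is [-7, 14], so an eigenvector is (-2, -1).
For λ=6: (A-λI) row 1 is [-14, 14], so an eigenvector is (-1, -1).
General solution: K_1e^(-t)(-2,-1) + K_2e^(6t)(-1,-1).
Applying x(0)=-1, z(0)=4 gives K_1=5, K_2=-9.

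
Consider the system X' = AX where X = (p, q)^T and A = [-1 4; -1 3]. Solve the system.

p(t) = -2c_1e^(t) - 2c_2te^(t) - 3c_2e^(t), q(t) = -c_1e^(t) - c_2te^(t) - 2c_2e^(t)

Coefficient matrix A = [[-1, 4], [-1, 3]].
Characteristic polynomial det(A - λI) = λ^2 - 2λ + 1 = 0.
Single eigenvalue λ = 1 with algebraic multiplicity 2.
Eigenvector v = (-2,-1); generalized eigenvector w with (A-λI)w=v is (-3,-2).
General solution: e^(t)[c_1·v + c_2·(t·v + w)].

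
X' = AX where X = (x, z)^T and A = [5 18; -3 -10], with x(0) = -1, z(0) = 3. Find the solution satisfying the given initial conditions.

x(t) = 15e^(-t) - 16e^(-4t), z(t) = -5e^(-t) + 8e^(-4t)

Coefficient matrix A = [[5, 18], [-3, -10]].
Characteristic polynomial det(A - λI) = λ^2 + 5λ + 4 = 0.
Eigenvalues λ = -1, -4.
For λ=-1: (A-λI) row 1 is [6, 18], so an eigenvector is (-3, 1).
For λ=-4: (A-λI) row 1 is [9, 18], so an eigenvector is (2, -1).
General solution: c_1e^(-t)(-3,1) + c_2e^(-4t)(2,-1).
Applying x(0)=-1, z(0)=3 gives c_1=-5, c_2=-8.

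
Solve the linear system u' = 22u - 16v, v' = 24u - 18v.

Coefficient matrix A = [[22, -16], [24, -18]].
Characteristic polynomial det(A - λI) = λ^2 - 4λ - 12 = 0.
Eigenvalues λ = 6, -2.
For λ=6: (A-λI) row 1 is [16, -16], so an eigenvector is (1, 1).
For λ=-2: (A-λI) row 1 is [24, -16], so an eigenvector is (-2, -3).
General solution: C_1e^(6t)(1,1) + C_2e^(-2t)(-2,-3).

u(t) = C_1e^(6t) - 2C_2e^(-2t), v(t) = C_1e^(6t) - 3C_2e^(-2t)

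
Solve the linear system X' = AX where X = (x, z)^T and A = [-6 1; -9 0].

x(t) = K_1e^(-3t) + K_2te^(-3t), z(t) = 3K_1e^(-3t) + 3K_2te^(-3t) + K_2e^(-3t)

Coefficient matrix A = [[-6, 1], [-9, 0]].
Characteristic polynomial det(A - λI) = λ^2 + 6λ + 9 = 0.
Single eigenvalue λ = -3 with algebraic multiplicity 2.
Eigenvector v = (1,3); generalized eigenvector w with (A-λI)w=v is (0,1).
General solution: e^(-3t)[K_1·v + K_2·(t·v + w)].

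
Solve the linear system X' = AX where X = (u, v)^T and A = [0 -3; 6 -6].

Coefficient matrix A = [[0, -3], [6, -6]].
Characteristic polynomial det(A - λI) = λ^2 + 6λ + 18 = 0.
Eigenvalues λ = -3 ± 3i (complex conjugate pair).
For λ=-3+3i: an eigenvector is (0,1) - i(-1,-1) = (0 + i, 1 + i).
A real fundamental pair from Re and Im of e^((-3+3i)t)v: X_1 = e^(-3t)(cos(3t)·(0,1) + sin(3t)·(-1,-1)), X_2 = e^(-3t)(sin(3t)·(0,1) - cos(3t)·(-1,-1)).
General solution: c_1X_1 + c_2X_2.

u(t) = -c_1e^(-3t)sin(3t) + c_2e^(-3t)cos(3t), v(t) = -c_1e^(-3t)sin(3t) + c_1e^(-3t)cos(3t) + c_2e^(-3t)sin(3t) + c_2e^(-3t)cos(3t)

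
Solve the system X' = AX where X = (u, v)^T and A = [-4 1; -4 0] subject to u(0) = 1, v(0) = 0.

Coefficient matrix A = [[-4, 1], [-4, 0]].
Characteristic polynomial det(A - λI) = λ^2 + 4λ + 4 = 0.
Single eigenvalue λ = -2 with algebraic multiplicity 2.
Eigenvector v = (-1,-2); generalized eigenvector w with (A-λI)w=v is (2,3).
General solution: e^(-2t)[K_1·v + K_2·(t·v + w)].
Applying u(0)=1, v(0)=0 gives K_1=3, K_2=2.

u(t) = -2te^(-2t) + e^(-2t), v(t) = -4te^(-2t)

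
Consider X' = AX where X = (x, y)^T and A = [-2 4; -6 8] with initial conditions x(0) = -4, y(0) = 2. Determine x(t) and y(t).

Coefficient matrix A = [[-2, 4], [-6, 8]].
Characteristic polynomial det(A - λI) = λ^2 - 6λ + 8 = 0.
Eigenvalues λ = 4, 2.
For λ=4: (A-λI) row 1 is [-6, 4], so an eigenvector is (2, 3).
For λ=2: (A-λI) row 1 is [-4, 4], so an eigenvector is (-1, -1).
General solution: C_1e^(4t)(2,3) + C_2e^(2t)(-1,-1).
Applying x(0)=-4, y(0)=2 gives C_1=6, C_2=16.

x(t) = 12e^(4t) - 16e^(2t), y(t) = 18e^(4t) - 16e^(2t)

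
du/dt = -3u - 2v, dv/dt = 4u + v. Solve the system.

Coefficient matrix A = [[-3, -2], [4, 1]].
Characteristic polynomial det(A - λI) = λ^2 + 2λ + 5 = 0.
Eigenvalues λ = -1 ± 2i (complex conjugate pair).
For λ=-1+2i: an eigenvector is (-1,1) - i(0,-1) = (-1, 1 + i).
A real fundamental pair from Re and Im of e^((-1+2i)t)v: X_1 = e^(-t)(cos(2t)·(-1,1) + sin(2t)·(0,-1)), X_2 = e^(-t)(sin(2t)·(-1,1) - cos(2t)·(0,-1)).
General solution: C_1X_1 + C_2X_2.

u(t) = -C_1e^(-t)cos(2t) - C_2e^(-t)sin(2t), v(t) = -C_1e^(-t)sin(2t) + C_1e^(-t)cos(2t) + C_2e^(-t)sin(2t) + C_2e^(-t)cos(2t)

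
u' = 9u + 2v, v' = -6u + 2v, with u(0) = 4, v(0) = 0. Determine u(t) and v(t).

u(t) = 16e^(6t) - 12e^(5t), v(t) = -24e^(6t) + 24e^(5t)

Coefficient matrix A = [[9, 2], [-6, 2]].
Characteristic polynomial det(A - λI) = λ^2 - 11λ + 30 = 0.
Eigenvalues λ = 5, 6.
For λ=5: (A-λI) row 1 is [4, 2], so an eigenvector is (1, -2).
For λ=6: (A-λI) row 1 is [3, 2], so an eigenvector is (2, -3).
General solution: K_1e^(5t)(1,-2) + K_2e^(6t)(2,-3).
Applying u(0)=4, v(0)=0 gives K_1=-12, K_2=8.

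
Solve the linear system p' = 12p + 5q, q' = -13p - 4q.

p(t) = C_1e^(4t)sin(t) + 2C_1e^(4t)cos(t) + 2C_2e^(4t)sin(t) - C_2e^(4t)cos(t), q(t) = -2C_1e^(4t)sin(t) - 3C_1e^(4t)cos(t) - 3C_2e^(4t)sin(t) + 2C_2e^(4t)cos(t)

Coefficient matrix A = [[12, 5], [-13, -4]].
Characteristic polynomial det(A - λI) = λ^2 - 8λ + 17 = 0.
Eigenvalues λ = 4 ± i (complex conjugate pair).
For λ=4+i: an eigenvector is (2,-3) - i(1,-2) = (2 - i, -3 + 2i).
A real fundamental pair from Re and Im of e^((4+i)t)v: X_1 = e^(4t)(cos(t)·(2,-3) + sin(t)·(1,-2)), X_2 = e^(4t)(sin(t)·(2,-3) - cos(t)·(1,-2)).
General solution: C_1X_1 + C_2X_2.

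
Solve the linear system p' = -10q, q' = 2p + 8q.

Coefficient matrix A = [[0, -10], [2, 8]].
Characteristic polynomial det(A - λI) = λ^2 - 8λ + 20 = 0.
Eigenvalues λ = 4 ± 2i (complex conjugate pair).
For λ=4+2i: an eigenvector is (-1,0) - i(2,-1) = (-1 - 2i, 0 + i).
A real fundamental pair from Re and Im of e^((4+2i)t)v: X_1 = e^(4t)(cos(2t)·(-1,0) + sin(2t)·(2,-1)), X_2 = e^(4t)(sin(2t)·(-1,0) - cos(2t)·(2,-1)).
General solution: C_1X_1 + C_2X_2.

p(t) = 2C_1e^(4t)sin(2t) - C_1e^(4t)cos(2t) - C_2e^(4t)sin(2t) - 2C_2e^(4t)cos(2t), q(t) = -C_1e^(4t)sin(2t) + C_2e^(4t)cos(2t)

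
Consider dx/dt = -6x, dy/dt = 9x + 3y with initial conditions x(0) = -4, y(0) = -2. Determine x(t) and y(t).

x(t) = -4e^(-6t), y(t) = -6e^(3t) + 4e^(-6t)

Coefficient matrix A = [[-6, 0], [9, 3]].
Characteristic polynomial det(A - λI) = λ^2 + 3λ - 18 = 0.
Eigenvalues λ = -6, 3.
For λ=-6: (A-λI) row 2 is [9, 9], so an eigenvector is (1, -1).
For λ=3: (A-λI) row 1 is [-9, 0], so an eigenvector is (0, 1).
General solution: K_1e^(-6t)(1,-1) + K_2e^(3t)(0,1).
Applying x(0)=-4, y(0)=-2 gives K_1=-4, K_2=-6.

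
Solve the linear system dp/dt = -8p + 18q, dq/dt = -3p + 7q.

p(t) = -2K_1e^(t) - 3K_2e^(-2t), q(t) = -K_1e^(t) - K_2e^(-2t)

Coefficient matrix A = [[-8, 18], [-3, 7]].
Characteristic polynomial det(A - λI) = λ^2 + λ - 2 = 0.
Eigenvalues λ = 1, -2.
For λ=1: (A-λI) row 1 is [-9, 18], so an eigenvector is (-2, -1).
For λ=-2: (A-λI) row 1 is [-6, 18], so an eigenvector is (-3, -1).
General solution: K_1e^(t)(-2,-1) + K_2e^(-2t)(-3,-1).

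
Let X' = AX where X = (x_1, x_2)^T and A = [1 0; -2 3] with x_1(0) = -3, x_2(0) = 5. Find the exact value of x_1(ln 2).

A = [[1,0],[-2,3]]; eigenvalues λ = 3, 1.
Eigenvectors: (0,1) for λ=3, (-1,-1) for λ=1.
From the initial condition, c_1 = 8, c_2 = 3.
x_1(ln 2) = (8)(2^3)(0) + (3)(2^1)(-1) = -6.

-6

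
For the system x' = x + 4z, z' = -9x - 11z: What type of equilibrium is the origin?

stable improper node

A = [[1,4],[-9,-11]]; det(A-λI) = λ^2 + 10λ + 25.
repeated λ = -5 with a single eigenvector.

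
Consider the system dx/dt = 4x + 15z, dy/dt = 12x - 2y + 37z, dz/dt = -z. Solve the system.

x(t) = K_1e^(4t) - 3K_3e^(-t), y(t) = 2K_1e^(4t) + K_2e^(-2t) + K_3e^(-t), z(t) = K_3e^(-t)

Coefficient matrix A = [[4, 0, 15], [12, -2, 37], [0, 0, -1]].
det(A - λI) = 0 gives eigenvalues λ = 4, -2, -1.
For λ=4: eigenvector (1,2,0).
For λ=-2: eigenvector (0,1,0).
For λ=-1: eigenvector (-3,1,1).
General solution: K_1e^(4t)(1,2,0) + K_2e^(-2t)(0,1,0) + K_3e^(-t)(-3,1,1).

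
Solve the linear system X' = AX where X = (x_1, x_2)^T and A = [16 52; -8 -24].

Coefficient matrix A = [[16, 52], [-8, -24]].
Characteristic polynomial det(A - λI) = λ^2 + 8λ + 32 = 0.
Eigenvalues λ = -4 ± 4i (complex conjugate pair).
For λ=-4+4i: an eigenvector is (-3,1) - i(-2,1) = (-3 + 2i, 1 - i).
A real fundamental pair from Re and Im of e^((-4+4i)t)v: X_1 = e^(-4t)(cos(4t)·(-3,1) + sin(4t)·(-2,1)), X_2 = e^(-4t)(sin(4t)·(-3,1) - cos(4t)·(-2,1)).
General solution: K_1X_1 + K_2X_2.

x_1(t) = -2K_1e^(-4t)sin(4t) - 3K_1e^(-4t)cos(4t) - 3K_2e^(-4t)sin(4t) + 2K_2e^(-4t)cos(4t), x_2(t) = K_1e^(-4t)sin(4t) + K_1e^(-4t)cos(4t) + K_2e^(-4t)sin(4t) - K_2e^(-4t)cos(4t)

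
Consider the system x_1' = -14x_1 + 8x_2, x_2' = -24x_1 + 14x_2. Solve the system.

x_1(t) = 2c_1e^(-2t) - c_2e^(2t), x_2(t) = 3c_1e^(-2t) - 2c_2e^(2t)

Coefficient matrix A = [[-14, 8], [-24, 14]].
Characteristic polynomial det(A - λI) = λ^2 - 4 = 0.
Eigenvalues λ = -2, 2.
For λ=-2: (A-λI) row 1 is [-12, 8], so an eigenvector is (2, 3).
For λ=2: (A-λI) row 1 is [-16, 8], so an eigenvector is (-1, -2).
General solution: c_1e^(-2t)(2,3) + c_2e^(2t)(-1,-2).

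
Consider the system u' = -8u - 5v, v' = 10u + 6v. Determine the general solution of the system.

Coefficient matrix A = [[-8, -5], [10, 6]].
Characteristic polynomial det(A - λI) = λ^2 + 2λ + 2 = 0.
Eigenvalues λ = -1 ± i (complex conjugate pair).
For λ=-1+i: an eigenvector is (-2,3) - i(-1,1) = (-2 + i, 3 - i).
A real fundamental pair from Re and Im of e^((-1+i)t)v: X_1 = e^(-t)(cos(t)·(-2,3) + sin(t)·(-1,1)), X_2 = e^(-t)(sin(t)·(-2,3) - cos(t)·(-1,1)).
General solution: C_1X_1 + C_2X_2.

u(t) = -C_1e^(-t)sin(t) - 2C_1e^(-t)cos(t) - 2C_2e^(-t)sin(t) + C_2e^(-t)cos(t), v(t) = C_1e^(-t)sin(t) + 3C_1e^(-t)cos(t) + 3C_2e^(-t)sin(t) - C_2e^(-t)cos(t)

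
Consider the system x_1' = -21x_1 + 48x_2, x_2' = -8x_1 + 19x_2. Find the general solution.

Coefficient matrix A = [[-21, 48], [-8, 19]].
Characteristic polynomial det(A - λI) = λ^2 + 2λ - 15 = 0.
Eigenvalues λ = -5, 3.
For λ=-5: (A-λI) row 1 is [-16, 48], so an eigenvector is (3, 1).
For λ=3: (A-λI) row 1 is [-24, 48], so an eigenvector is (-2, -1).
General solution: C_1e^(-5t)(3,1) + C_2e^(3t)(-2,-1).

x_1(t) = 3C_1e^(-5t) - 2C_2e^(3t), x_2(t) = C_1e^(-5t) - C_2e^(3t)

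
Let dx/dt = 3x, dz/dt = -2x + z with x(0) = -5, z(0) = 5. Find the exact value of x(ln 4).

A = [[3,0],[-2,1]]; eigenvalues λ = 1, 3.
Eigenvectors: (0,-1) for λ=1, (-1,1) for λ=3.
From the initial condition, c_1 = 0, c_2 = 5.
x(ln 4) = (0)(4^1)(0) + (5)(4^3)(-1) = -320.

-320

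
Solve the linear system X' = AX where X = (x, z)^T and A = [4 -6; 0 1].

Coefficient matrix A = [[4, -6], [0, 1]].
Characteristic polynomial det(A - λI) = λ^2 - 5λ + 4 = 0.
Eigenvalues λ = 1, 4.
For λ=1: (A-λI) row 1 is [3, -6], so an eigenvector is (-2, -1).
For λ=4: (A-λI) row 1 is [0, -6], so an eigenvector is (-1, 0).
General solution: C_1e^(t)(-2,-1) + C_2e^(4t)(-1,0).

x(t) = -2C_1e^(t) - C_2e^(4t), z(t) = -C_1e^(t)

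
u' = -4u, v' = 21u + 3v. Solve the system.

Coefficient matrix A = [[-4, 0], [21, 3]].
Characteristic polynomial det(A - λI) = λ^2 + λ - 12 = 0.
Eigenvalues λ = 3, -4.
For λ=3: (A-λI) row 1 is [-7, 0], so an eigenvector is (0, 1).
For λ=-4: (A-λI) row 2 is [21, 7], so an eigenvector is (1, -3).
General solution: K_1e^(3t)(0,1) + K_2e^(-4t)(1,-3).

u(t) = K_2e^(-4t), v(t) = K_1e^(3t) - 3K_2e^(-4t)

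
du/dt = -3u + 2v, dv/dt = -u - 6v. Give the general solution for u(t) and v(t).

Coefficient matrix A = [[-3, 2], [-1, -6]].
Characteristic polynomial det(A - λI) = λ^2 + 9λ + 20 = 0.
Eigenvalues λ = -4, -5.
For λ=-4: (A-λI) row 1 is [1, 2], so an eigenvector is (2, -1).
For λ=-5: (A-λI) row 1 is [2, 2], so an eigenvector is (1, -1).
General solution: K_1e^(-4t)(2,-1) + K_2e^(-5t)(1,-1).

u(t) = 2K_1e^(-4t) + K_2e^(-5t), v(t) = -K_1e^(-4t) - K_2e^(-5t)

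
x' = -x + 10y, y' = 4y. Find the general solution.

x(t) = -K_1e^(-t) + 2K_2e^(4t), y(t) = K_2e^(4t)

Coefficient matrix A = [[-1, 10], [0, 4]].
Characteristic polynomial det(A - λI) = λ^2 - 3λ - 4 = 0.
Eigenvalues λ = -1, 4.
For λ=-1: (A-λI) row 1 is [0, 10], so an eigenvector is (-1, 0).
For λ=4: (A-λI) row 1 is [-5, 10], so an eigenvector is (2, 1).
General solution: K_1e^(-t)(-1,0) + K_2e^(4t)(2,1).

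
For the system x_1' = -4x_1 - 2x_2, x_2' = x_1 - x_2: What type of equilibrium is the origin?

A = [[-4,-2],[1,-1]]; det(A-λI) = λ^2 + 5λ + 6.
λ = -3, -2: both negative.

stable node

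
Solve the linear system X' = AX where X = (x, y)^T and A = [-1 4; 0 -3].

Coefficient matrix A = [[-1, 4], [0, -3]].
Characteristic polynomial det(A - λI) = λ^2 + 4λ + 3 = 0.
Eigenvalues λ = -3, -1.
For λ=-3: (A-λI) row 1 is [2, 4], so an eigenvector is (2, -1).
For λ=-1: (A-λI) row 1 is [0, 4], so an eigenvector is (1, 0).
General solution: K_1e^(-3t)(2,-1) + K_2e^(-t)(1,0).

x(t) = 2K_1e^(-3t) + K_2e^(-t), y(t) = -K_1e^(-3t)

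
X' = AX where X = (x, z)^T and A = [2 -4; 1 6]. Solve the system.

Coefficient matrix A = [[2, -4], [1, 6]].
Characteristic polynomial det(A - λI) = λ^2 - 8λ + 16 = 0.
Single eigenvalue λ = 4 with algebraic multiplicity 2.
Eigenvector v = (2,-1); generalized eigenvector w with (A-λI)w=v is (3,-2).
General solution: e^(4t)[c_1·v + c_2·(t·v + w)].

x(t) = 2c_1e^(4t) + 2c_2te^(4t) + 3c_2e^(4t), z(t) = -c_1e^(4t) - c_2te^(4t) - 2c_2e^(4t)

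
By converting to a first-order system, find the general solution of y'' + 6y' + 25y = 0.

y(t) = K_1e^(-3t)cos(4t) + K_2e^(-3t)sin(4t)

Let x_1 = y, x_2 = y'. Then x_1' = x_2 and x_2' = -25x_1 - 6x_2.
A = [[0,1],[-25,-6]]; det(A-λI) = λ^2 + 6λ + 25.
Eigenvalues λ = -3 ± 4i.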